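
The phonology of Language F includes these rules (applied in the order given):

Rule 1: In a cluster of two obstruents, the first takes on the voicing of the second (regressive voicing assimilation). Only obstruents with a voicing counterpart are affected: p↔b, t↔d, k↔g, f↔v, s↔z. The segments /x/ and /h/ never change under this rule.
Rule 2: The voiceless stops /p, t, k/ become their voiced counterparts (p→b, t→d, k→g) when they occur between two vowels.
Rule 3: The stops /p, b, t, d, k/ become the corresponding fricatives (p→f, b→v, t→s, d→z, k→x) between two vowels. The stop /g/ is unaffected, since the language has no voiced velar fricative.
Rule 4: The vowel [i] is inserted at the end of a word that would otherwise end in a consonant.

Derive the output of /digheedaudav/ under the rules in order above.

dikheezauzavi

Rule 1 (regressive voicing assimilation): /g/ precedes the voiceless obstruent /h/, so it devoices to [k] by assimilation. /digheedaudav/ → dikheedaudav.
Rule 2 (intervocalic voicing): no segment meets the environment; /dikheedaudav/ is unchanged.
Rule 3 (intervocalic spirantization): /d/ is a stop between vowels /e/ and /a/, so it spirantizes to the fricative [z]. /d/ is a stop between vowels /u/ and /a/, so it spirantizes to the fricative [z]. /dikheedaudav/ → dikheezauzav.
Rule 4 (final i-epenthesis): the form ends in the consonant /v/, so [i] is inserted word-finally. /dikheezauzav/ → dikheezauzavi.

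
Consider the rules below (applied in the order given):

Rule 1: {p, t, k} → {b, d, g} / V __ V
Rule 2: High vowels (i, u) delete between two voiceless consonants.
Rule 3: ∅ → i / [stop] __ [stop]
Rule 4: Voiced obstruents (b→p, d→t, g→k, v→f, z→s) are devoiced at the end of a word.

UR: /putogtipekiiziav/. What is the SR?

Rule 1 (intervocalic voicing): /t/ is a voiceless stop between vowels /u/ and /o/, so it voices to [d]. /p/ is a voiceless stop between vowels /i/ and /e/, so it voices to [b]. /k/ is a voiceless stop between vowels /e/ and /i/, so it voices to [g]. /putogtipekiiziav/ → pudogtibegiiziav.
Rule 2 (high vowel syncope): no segment meets the environment; /pudogtibegiiziav/ is unchanged.
Rule 3 (stop-cluster i-epenthesis): /g/ and /t/ form a stop–stop cluster, so [i] is inserted between them. /pudogtibegiiziav/ → pudogitibegiiziav.
Rule 4 (final devoicing): /v/ is a voiced obstruent in word-final position, so it devoices to [f]. /pudogitibegiiziav/ → pudogitibegiiziaf.

pudogitibegiiziaf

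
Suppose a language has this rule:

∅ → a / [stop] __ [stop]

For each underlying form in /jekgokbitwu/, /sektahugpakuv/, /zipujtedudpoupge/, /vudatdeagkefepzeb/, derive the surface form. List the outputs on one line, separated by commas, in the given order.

/jekgokbitwu/: /k/ and /g/ form a stop–stop cluster, so [a] is inserted between them. /k/ and /b/ form a stop–stop cluster, so [a] is inserted between them. → [jekagokabitwu].
/sektahugpakuv/: /k/ and /t/ form a stop–stop cluster, so [a] is inserted between them. /g/ and /p/ form a stop–stop cluster, so [a] is inserted between them. → [sekatahugapakuv].
/zipujtedudpoupge/: /d/ and /p/ form a stop–stop cluster, so [a] is inserted between them. /p/ and /g/ form a stop–stop cluster, so [a] is inserted between them. → [zipujtedudapoupage].
/vudatdeagkefepzeb/: /t/ and /d/ form a stop–stop cluster, so [a] is inserted between them. /g/ and /k/ form a stop–stop cluster, so [a] is inserted between them. → [vudatadeagakefepzeb].

jekagokabitwu, sekatahugapakuv, zipujtedudapoupage, vudatadeagakefepzeb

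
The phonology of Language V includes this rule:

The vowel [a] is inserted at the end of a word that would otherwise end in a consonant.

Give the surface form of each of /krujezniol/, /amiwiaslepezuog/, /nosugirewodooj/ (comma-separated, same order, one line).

krujezniola, amiwiaslepezuoga, nosugirewodooja

/krujezniol/: the form ends in the consonant /l/, so [a] is inserted word-finally. → [krujezniola].
/amiwiaslepezuog/: the form ends in the consonant /g/, so [a] is inserted word-finally. → [amiwiaslepezuoga].
/nosugirewodooj/: the form ends in the consonant /j/, so [a] is inserted word-finally. → [nosugirewodooja].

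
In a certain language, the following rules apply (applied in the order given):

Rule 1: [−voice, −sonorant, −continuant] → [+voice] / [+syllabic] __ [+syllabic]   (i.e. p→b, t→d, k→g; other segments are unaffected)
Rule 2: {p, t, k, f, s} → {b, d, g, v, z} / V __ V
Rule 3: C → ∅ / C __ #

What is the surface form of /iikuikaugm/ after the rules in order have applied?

iiguigaug

Rule 1 (intervocalic voicing): /k/ is a voiceless stop between vowels /i/ and /u/, so it voices to [g]. /k/ is a voiceless stop between vowels /i/ and /a/, so it voices to [g]. /iikuikaugm/ → iiguigaugm.
Rule 2 (intervocalic voicing): no segment meets the environment; /iiguigaugm/ is unchanged.
Rule 3 (final cluster simplification): /m/ is the second consonant of a word-final cluster /gm/, so it deletes. /iiguigaugm/ → iiguigaug.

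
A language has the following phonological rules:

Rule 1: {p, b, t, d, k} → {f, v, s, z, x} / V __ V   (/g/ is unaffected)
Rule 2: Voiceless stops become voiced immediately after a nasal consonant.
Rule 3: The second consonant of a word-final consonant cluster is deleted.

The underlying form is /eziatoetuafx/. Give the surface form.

eziasoesuaf

Rule 1 (intervocalic spirantization): /t/ is a stop between vowels /a/ and /o/, so it spirantizes to the fricative [s]. /t/ is a stop between vowels /e/ and /u/, so it spirantizes to the fricative [s]. /eziatoetuafx/ → eziasoesuafx.
Rule 2 (post-nasal voicing): no segment meets the environment; /eziasoesuafx/ is unchanged.
Rule 3 (final cluster simplification): /x/ is the second consonant of a word-final cluster /fx/, so it deletes. /eziasoesuafx/ → eziasoesuaf.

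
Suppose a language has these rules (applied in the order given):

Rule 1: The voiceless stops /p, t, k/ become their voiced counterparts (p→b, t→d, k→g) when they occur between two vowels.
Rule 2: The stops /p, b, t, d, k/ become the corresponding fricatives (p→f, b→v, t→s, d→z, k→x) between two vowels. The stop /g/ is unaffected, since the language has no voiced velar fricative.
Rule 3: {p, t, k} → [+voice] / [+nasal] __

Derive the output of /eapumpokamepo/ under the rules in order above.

Rule 1 (intervocalic voicing): /p/ is a voiceless stop between vowels /a/ and /u/, so it voices to [b]. /k/ is a voiceless stop between vowels /o/ and /a/, so it voices to [g]. /p/ is a voiceless stop between vowels /e/ and /o/, so it voices to [b]. /eapumpokamepo/ → eabumpogamebo.
Rule 2 (intervocalic spirantization): /b/ is a stop between vowels /a/ and /u/, so it spirantizes to the fricative [v]. /b/ is a stop between vowels /e/ and /o/, so it spirantizes to the fricative [v]. /eabumpogamebo/ → eavumpogamevo.
Rule 3 (post-nasal voicing): /p/ is a voiceless stop immediately after the nasal /m/, so it voices to [b]. /eavumpogamevo/ → eavumbogamevo.

eavumbogamevo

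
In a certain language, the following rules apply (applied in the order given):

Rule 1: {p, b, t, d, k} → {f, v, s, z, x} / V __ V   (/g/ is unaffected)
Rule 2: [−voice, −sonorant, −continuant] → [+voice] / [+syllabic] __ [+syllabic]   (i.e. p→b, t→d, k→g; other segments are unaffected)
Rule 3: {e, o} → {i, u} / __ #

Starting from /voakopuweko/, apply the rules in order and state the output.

voaxofuwexu

Rule 1 (intervocalic spirantization): /k/ is a stop between vowels /a/ and /o/, so it spirantizes to the fricative [x]. /p/ is a stop between vowels /o/ and /u/, so it spirantizes to the fricative [f]. /k/ is a stop between vowels /e/ and /o/, so it spirantizes to the fricative [x]. /voakopuweko/ → voaxofuwexo.
Rule 2 (intervocalic voicing): no segment meets the environment; /voaxofuwexo/ is unchanged.
Rule 3 (final vowel raising): /o/ is a mid vowel in word-final position, so it raises to [u]. /voaxofuwexo/ → voaxofuwexu.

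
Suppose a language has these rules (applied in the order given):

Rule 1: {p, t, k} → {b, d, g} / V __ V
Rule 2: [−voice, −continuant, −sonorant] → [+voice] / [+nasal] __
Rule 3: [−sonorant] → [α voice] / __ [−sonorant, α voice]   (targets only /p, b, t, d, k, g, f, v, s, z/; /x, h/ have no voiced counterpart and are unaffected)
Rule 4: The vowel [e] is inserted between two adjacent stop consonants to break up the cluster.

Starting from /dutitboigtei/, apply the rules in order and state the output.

dudideboiketei

Rule 1 (intervocalic voicing): /t/ is a voiceless stop between vowels /u/ and /i/, so it voices to [d]. /dutitboigtei/ → duditboigtei.
Rule 2 (post-nasal voicing): no segment meets the environment; /duditboigtei/ is unchanged.
Rule 3 (regressive voicing assimilation): /t/ precedes the voiced obstruent /b/, so it voices to [d] by assimilation. /g/ precedes the voiceless obstruent /t/, so it devoices to [k] by assimilation. /duditboigtei/ → dudidboiktei.
Rule 4 (stop-cluster e-epenthesis): /d/ and /b/ form a stop–stop cluster, so [e] is inserted between them. /k/ and /t/ form a stop–stop cluster, so [e] is inserted between them. /dudidboiktei/ → dudideboiketei.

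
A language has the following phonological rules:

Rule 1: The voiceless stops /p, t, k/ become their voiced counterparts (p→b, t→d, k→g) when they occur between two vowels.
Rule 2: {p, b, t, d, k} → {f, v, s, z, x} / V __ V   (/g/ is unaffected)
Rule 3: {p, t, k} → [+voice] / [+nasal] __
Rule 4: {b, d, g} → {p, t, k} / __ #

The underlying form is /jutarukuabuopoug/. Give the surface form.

juzaruguavuovouk

Rule 1 (intervocalic voicing): /t/ is a voiceless stop between vowels /u/ and /a/, so it voices to [d]. /k/ is a voiceless stop between vowels /u/ and /u/, so it voices to [g]. /p/ is a voiceless stop between vowels /o/ and /o/, so it voices to [b]. /jutarukuabuopoug/ → judaruguabuoboug.
Rule 2 (intervocalic spirantization): /d/ is a stop between vowels /u/ and /a/, so it spirantizes to the fricative [z]. /b/ is a stop between vowels /a/ and /u/, so it spirantizes to the fricative [v]. /b/ is a stop between vowels /o/ and /o/, so it spirantizes to the fricative [v]. /judaruguabuoboug/ → juzaruguavuovoug.
Rule 3 (post-nasal voicing): no segment meets the environment; /juzaruguavuovoug/ is unchanged.
Rule 4 (final devoicing): /g/ is a voiced stop in word-final position, so it devoices to [k]. /juzaruguavuovoug/ → juzaruguavuovouk.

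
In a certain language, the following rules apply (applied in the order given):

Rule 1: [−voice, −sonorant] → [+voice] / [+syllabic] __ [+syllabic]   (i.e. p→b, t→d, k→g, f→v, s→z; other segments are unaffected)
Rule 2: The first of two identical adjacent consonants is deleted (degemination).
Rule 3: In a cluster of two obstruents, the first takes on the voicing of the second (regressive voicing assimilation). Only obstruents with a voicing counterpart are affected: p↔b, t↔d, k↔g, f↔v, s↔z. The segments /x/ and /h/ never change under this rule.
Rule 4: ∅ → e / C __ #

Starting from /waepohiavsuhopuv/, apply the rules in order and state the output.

Rule 1 (intervocalic voicing): /p/ is a voiceless obstruent between vowels /e/ and /o/, so it voices to [b]. /p/ is a voiceless obstruent between vowels /o/ and /u/, so it voices to [b]. /waepohiavsuhopuv/ → waebohiavsuhobuv.
Rule 2 (degemination): no segment meets the environment; /waebohiavsuhobuv/ is unchanged.
Rule 3 (regressive voicing assimilation): /v/ precedes the voiceless obstruent /s/, so it devoices to [f] by assimilation. /waebohiavsuhobuv/ → waebohiafsuhobuv.
Rule 4 (final e-epenthesis): the form ends in the consonant /v/, so [e] is inserted word-finally. /waebohiafsuhobuv/ → waebohiafsuhobuve.

waebohiafsuhobuve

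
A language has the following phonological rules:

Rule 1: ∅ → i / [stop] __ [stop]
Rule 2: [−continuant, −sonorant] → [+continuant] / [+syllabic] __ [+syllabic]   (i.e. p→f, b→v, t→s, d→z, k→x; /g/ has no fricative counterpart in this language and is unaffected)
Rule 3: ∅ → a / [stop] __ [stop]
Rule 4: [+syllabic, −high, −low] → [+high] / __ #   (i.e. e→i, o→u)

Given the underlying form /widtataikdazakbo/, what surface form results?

Rule 1 (stop-cluster i-epenthesis): /d/ and /t/ form a stop–stop cluster, so [i] is inserted between them. /k/ and /d/ form a stop–stop cluster, so [i] is inserted between them. /k/ and /b/ form a stop–stop cluster, so [i] is inserted between them. /widtataikdazakbo/ → widitataikidazakibo.
Rule 2 (intervocalic spirantization): /d/ is a stop between vowels /i/ and /i/, so it spirantizes to the fricative [z]. /t/ is a stop between vowels /i/ and /a/, so it spirantizes to the fricative [s]. /t/ is a stop between vowels /a/ and /a/, so it spirantizes to the fricative [s]. /k/ is a stop between vowels /i/ and /i/, so it spirantizes to the fricative [x]. /d/ is a stop between vowels /i/ and /a/, so it spirantizes to the fricative [z]. /k/ is a stop between vowels /a/ and /i/, so it spirantizes to the fricative [x]. /b/ is a stop between vowels /i/ and /o/, so it spirantizes to the fricative [v]. /widitataikidazakibo/ → wizisasaixizazaxivo.
Rule 3 (stop-cluster a-epenthesis): no segment meets the environment; /wizisasaixizazaxivo/ is unchanged.
Rule 4 (final vowel raising): /o/ is a mid vowel in word-final position, so it raises to [u]. /wizisasaixizazaxivo/ → wizisasaixizazaxivu.

wizisasaixizazaxivu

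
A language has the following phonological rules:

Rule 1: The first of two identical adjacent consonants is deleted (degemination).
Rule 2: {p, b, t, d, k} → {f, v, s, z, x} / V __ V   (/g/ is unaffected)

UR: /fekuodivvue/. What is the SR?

fexuozivue

Rule 1 (degemination): /vv/ is a geminate; the first /v/ deletes. /fekuodivvue/ → fekuodivue.
Rule 2 (intervocalic spirantization): /k/ is a stop between vowels /e/ and /u/, so it spirantizes to the fricative [x]. /d/ is a stop between vowels /o/ and /i/, so it spirantizes to the fricative [z]. /fekuodivue/ → fexuozivue.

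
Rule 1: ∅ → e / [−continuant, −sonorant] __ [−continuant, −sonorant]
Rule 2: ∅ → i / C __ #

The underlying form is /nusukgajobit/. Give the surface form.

nusukegajobiti

Rule 1 (stop-cluster e-epenthesis): /k/ and /g/ form a stop–stop cluster, so [e] is inserted between them. /nusukgajobit/ → nusukegajobit.
Rule 2 (final i-epenthesis): the form ends in the consonant /t/, so [i] is inserted word-finally. /nusukegajobit/ → nusukegajobiti.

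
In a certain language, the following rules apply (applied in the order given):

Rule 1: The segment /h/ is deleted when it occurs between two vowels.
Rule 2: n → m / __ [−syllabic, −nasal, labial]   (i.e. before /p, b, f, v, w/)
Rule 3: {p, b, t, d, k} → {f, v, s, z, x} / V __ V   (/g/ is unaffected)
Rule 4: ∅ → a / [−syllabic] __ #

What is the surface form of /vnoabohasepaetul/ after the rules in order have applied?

vnoavoasefaesula

Rule 1 (intervocalic h-deletion): /h/ occurs between vowels /o/ and /a/, so it deletes. /vnoabohasepaetul/ → vnoaboasepaetul.
Rule 2 (nasal place assimilation): no segment meets the environment; /vnoaboasepaetul/ is unchanged.
Rule 3 (intervocalic spirantization): /b/ is a stop between vowels /a/ and /o/, so it spirantizes to the fricative [v]. /p/ is a stop between vowels /e/ and /a/, so it spirantizes to the fricative [f]. /t/ is a stop between vowels /e/ and /u/, so it spirantizes to the fricative [s]. /vnoaboasepaetul/ → vnoavoasefaesul.
Rule 4 (final a-epenthesis): the form ends in the consonant /l/, so [a] is inserted word-finally. /vnoavoasefaesul/ → vnoavoasefaesula.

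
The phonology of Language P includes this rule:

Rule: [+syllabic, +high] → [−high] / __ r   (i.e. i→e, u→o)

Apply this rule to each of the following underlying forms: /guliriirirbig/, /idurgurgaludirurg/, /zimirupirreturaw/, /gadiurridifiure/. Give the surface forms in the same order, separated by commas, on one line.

/guliriirirbig/: /i/ is a high vowel immediately before /r/, so it lowers to [e]. /i/ is a high vowel immediately before /r/, so it lowers to [e]. /i/ is a high vowel immediately before /r/, so it lowers to [e]. → [guleriererbig].
/idurgurgaludirurg/: /u/ is a high vowel immediately before /r/, so it lowers to [o]. /u/ is a high vowel immediately before /r/, so it lowers to [o]. /i/ is a high vowel immediately before /r/, so it lowers to [e]. /u/ is a high vowel immediately before /r/, so it lowers to [o]. → [idorgorgaluderorg].
/zimirupirreturaw/: /i/ is a high vowel immediately before /r/, so it lowers to [e]. /i/ is a high vowel immediately before /r/, so it lowers to [e]. /u/ is a high vowel immediately before /r/, so it lowers to [o]. → [zimeruperretoraw].
/gadiurridifiure/: /u/ is a high vowel immediately before /r/, so it lowers to [o]. /u/ is a high vowel immediately before /r/, so it lowers to [o]. → [gadiorridifiore].

guleriererbig, idorgorgaluderorg, zimeruperretoraw, gadiorridifiore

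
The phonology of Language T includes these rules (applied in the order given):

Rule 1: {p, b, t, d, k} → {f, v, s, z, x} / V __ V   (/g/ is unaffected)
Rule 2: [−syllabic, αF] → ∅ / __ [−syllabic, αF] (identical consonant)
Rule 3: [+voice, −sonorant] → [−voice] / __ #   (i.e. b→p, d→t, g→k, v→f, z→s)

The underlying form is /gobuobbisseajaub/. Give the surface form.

Rule 1 (intervocalic spirantization): /b/ is a stop between vowels /o/ and /u/, so it spirantizes to the fricative [v]. /gobuobbisseajaub/ → govuobbisseajaub.
Rule 2 (degemination): /bb/ is a geminate; the first /b/ deletes. /ss/ is a geminate; the first /s/ deletes. /govuobbisseajaub/ → govuobiseajaub.
Rule 3 (final devoicing): /b/ is a voiced obstruent in word-final position, so it devoices to [p]. /govuobiseajaub/ → govuobiseajaup.

govuobiseajaup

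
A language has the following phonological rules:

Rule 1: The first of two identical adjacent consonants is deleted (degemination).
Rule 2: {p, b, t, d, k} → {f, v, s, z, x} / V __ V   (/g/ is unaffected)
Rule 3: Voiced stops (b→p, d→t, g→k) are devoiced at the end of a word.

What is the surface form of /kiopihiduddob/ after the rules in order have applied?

kiofihizuzop

Rule 1 (degemination): /dd/ is a geminate; the first /d/ deletes. /kiopihiduddob/ → kiopihidudob.
Rule 2 (intervocalic spirantization): /p/ is a stop between vowels /o/ and /i/, so it spirantizes to the fricative [f]. /d/ is a stop between vowels /i/ and /u/, so it spirantizes to the fricative [z]. /d/ is a stop between vowels /u/ and /o/, so it spirantizes to the fricative [z]. /kiopihidudob/ → kiofihizuzob.
Rule 3 (final devoicing): /b/ is a voiced stop in word-final position, so it devoices to [p]. /kiofihizuzob/ → kiofihizuzop.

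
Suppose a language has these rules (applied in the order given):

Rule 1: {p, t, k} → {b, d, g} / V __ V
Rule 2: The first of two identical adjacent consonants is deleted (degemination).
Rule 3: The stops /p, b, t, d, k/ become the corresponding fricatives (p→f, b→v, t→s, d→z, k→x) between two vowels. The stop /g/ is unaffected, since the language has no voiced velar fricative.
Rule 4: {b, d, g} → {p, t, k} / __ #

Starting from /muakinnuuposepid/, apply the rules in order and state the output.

muaginuuvosevit

Rule 1 (intervocalic voicing): /k/ is a voiceless stop between vowels /a/ and /i/, so it voices to [g]. /p/ is a voiceless stop between vowels /u/ and /o/, so it voices to [b]. /p/ is a voiceless stop between vowels /e/ and /i/, so it voices to [b]. /muakinnuuposepid/ → muaginnuubosebid.
Rule 2 (degemination): /nn/ is a geminate; the first /n/ deletes. /muaginnuubosebid/ → muaginuubosebid.
Rule 3 (intervocalic spirantization): /b/ is a stop between vowels /u/ and /o/, so it spirantizes to the fricative [v]. /b/ is a stop between vowels /e/ and /i/, so it spirantizes to the fricative [v]. /muaginuubosebid/ → muaginuuvosevid.
Rule 4 (final devoicing): /d/ is a voiced stop in word-final position, so it devoices to [t]. /muaginuuvosevid/ → muaginuuvosevit.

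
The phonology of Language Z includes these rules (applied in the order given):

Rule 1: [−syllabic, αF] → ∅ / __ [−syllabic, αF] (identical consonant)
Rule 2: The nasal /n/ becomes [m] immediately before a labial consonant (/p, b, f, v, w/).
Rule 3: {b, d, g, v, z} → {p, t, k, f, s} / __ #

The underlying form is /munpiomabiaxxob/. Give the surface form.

mumpiomabiaxop

Rule 1 (degemination): /xx/ is a geminate; the first /x/ deletes. /munpiomabiaxxob/ → munpiomabiaxob.
Rule 2 (nasal place assimilation): /n/ precedes the labial consonant /p/, so it assimilates in place to [m]. /munpiomabiaxob/ → mumpiomabiaxob.
Rule 3 (final devoicing): /b/ is a voiced obstruent in word-final position, so it devoices to [p]. /mumpiomabiaxob/ → mumpiomabiaxop.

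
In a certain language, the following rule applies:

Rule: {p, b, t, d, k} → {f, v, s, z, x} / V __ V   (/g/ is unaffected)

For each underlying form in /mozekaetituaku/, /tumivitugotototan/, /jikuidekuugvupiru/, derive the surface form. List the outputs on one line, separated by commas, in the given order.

/mozekaetituaku/: /k/ is a stop between vowels /e/ and /a/, so it spirantizes to the fricative [x]. /t/ is a stop between vowels /e/ and /i/, so it spirantizes to the fricative [s]. /t/ is a stop between vowels /i/ and /u/, so it spirantizes to the fricative [s]. /k/ is a stop between vowels /a/ and /u/, so it spirantizes to the fricative [x]. → [mozexaesisuaxu].
/tumivitugotototan/: /t/ is a stop between vowels /i/ and /u/, so it spirantizes to the fricative [s]. /t/ is a stop between vowels /o/ and /o/, so it spirantizes to the fricative [s]. /t/ is a stop between vowels /o/ and /o/, so it spirantizes to the fricative [s]. /t/ is a stop between vowels /o/ and /a/, so it spirantizes to the fricative [s]. → [tumivisugosososan].
/jikuidekuugvupiru/: /k/ is a stop between vowels /i/ and /u/, so it spirantizes to the fricative [x]. /d/ is a stop between vowels /i/ and /e/, so it spirantizes to the fricative [z]. /k/ is a stop between vowels /e/ and /u/, so it spirantizes to the fricative [x]. /p/ is a stop between vowels /u/ and /i/, so it spirantizes to the fricative [f]. → [jixuizexuugvufiru].

mozexaesisuaxu, tumivisugosososan, jixuizexuugvufiru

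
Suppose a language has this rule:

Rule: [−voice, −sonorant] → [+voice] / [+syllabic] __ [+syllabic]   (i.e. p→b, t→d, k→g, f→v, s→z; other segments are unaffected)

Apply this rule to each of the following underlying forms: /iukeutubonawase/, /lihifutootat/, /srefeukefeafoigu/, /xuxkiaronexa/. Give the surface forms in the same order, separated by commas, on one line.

/iukeutubonawase/: /k/ is a voiceless obstruent between vowels /u/ and /e/, so it voices to [g]. /t/ is a voiceless obstruent between vowels /u/ and /u/, so it voices to [d]. /s/ is a voiceless obstruent between vowels /a/ and /e/, so it voices to [z]. → [iugeudubonawaze].
/lihifutootat/: /f/ is a voiceless obstruent between vowels /i/ and /u/, so it voices to [v]. /t/ is a voiceless obstruent between vowels /u/ and /o/, so it voices to [d]. /t/ is a voiceless obstruent between vowels /o/ and /a/, so it voices to [d]. → [lihivudoodat].
/srefeukefeafoigu/: /f/ is a voiceless obstruent between vowels /e/ and /e/, so it voices to [v]. /k/ is a voiceless obstruent between vowels /u/ and /e/, so it voices to [g]. /f/ is a voiceless obstruent between vowels /e/ and /e/, so it voices to [v]. /f/ is a voiceless obstruent between vowels /a/ and /o/, so it voices to [v]. → [sreveugeveavoigu].
/xuxkiaronexa/: the rule's environment is not met; surfaces unchanged as [xuxkiaronexa].

iugeudubonawaze, lihivudoodat, sreveugeveavoigu, xuxkiaronexa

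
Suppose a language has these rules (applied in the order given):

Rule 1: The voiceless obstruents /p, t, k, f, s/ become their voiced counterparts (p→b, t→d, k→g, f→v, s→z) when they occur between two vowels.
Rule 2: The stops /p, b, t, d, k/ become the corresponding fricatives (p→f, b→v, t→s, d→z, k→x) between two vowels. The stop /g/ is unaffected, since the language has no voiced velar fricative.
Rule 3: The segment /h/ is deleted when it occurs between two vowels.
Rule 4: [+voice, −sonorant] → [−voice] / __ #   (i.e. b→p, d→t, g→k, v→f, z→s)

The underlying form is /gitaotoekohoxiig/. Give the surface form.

gizaozoegooxiik

Rule 1 (intervocalic voicing): /t/ is a voiceless obstruent between vowels /i/ and /a/, so it voices to [d]. /t/ is a voiceless obstruent between vowels /o/ and /o/, so it voices to [d]. /k/ is a voiceless obstruent between vowels /e/ and /o/, so it voices to [g]. /gitaotoekohoxiig/ → gidaodoegohoxiig.
Rule 2 (intervocalic spirantization): /d/ is a stop between vowels /i/ and /a/, so it spirantizes to the fricative [z]. /d/ is a stop between vowels /o/ and /o/, so it spirantizes to the fricative [z]. /gidaodoegohoxiig/ → gizaozoegohoxiig.
Rule 3 (intervocalic h-deletion): /h/ occurs between vowels /o/ and /o/, so it deletes. /gizaozoegohoxiig/ → gizaozoegooxiig.
Rule 4 (final devoicing): /g/ is a voiced obstruent in word-final position, so it devoices to [k]. /gizaozoegooxiig/ → gizaozoegooxiik.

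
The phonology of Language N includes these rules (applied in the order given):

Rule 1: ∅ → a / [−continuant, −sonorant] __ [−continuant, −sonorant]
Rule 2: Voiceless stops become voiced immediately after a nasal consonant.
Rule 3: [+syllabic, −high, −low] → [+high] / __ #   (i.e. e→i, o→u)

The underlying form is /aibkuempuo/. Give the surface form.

aibakuembuu

Rule 1 (stop-cluster a-epenthesis): /b/ and /k/ form a stop–stop cluster, so [a] is inserted between them. /aibkuempuo/ → aibakuempuo.
Rule 2 (post-nasal voicing): /p/ is a voiceless stop immediately after the nasal /m/, so it voices to [b]. /aibakuempuo/ → aibakuembuo.
Rule 3 (final vowel raising): /o/ is a mid vowel in word-final position, so it raises to [u]. /aibakuembuo/ → aibakuembuu.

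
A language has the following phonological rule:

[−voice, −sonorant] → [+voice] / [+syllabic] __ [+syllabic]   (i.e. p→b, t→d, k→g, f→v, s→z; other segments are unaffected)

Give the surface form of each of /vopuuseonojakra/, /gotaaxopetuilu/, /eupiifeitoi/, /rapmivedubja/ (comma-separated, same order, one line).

vobuuzeonojakra, godaaxobeduilu, eubiiveidoi, rapmivedubja

/vopuuseonojakra/: /p/ is a voiceless obstruent between vowels /o/ and /u/, so it voices to [b]. /s/ is a voiceless obstruent between vowels /u/ and /e/, so it voices to [z]. → [vobuuzeonojakra].
/gotaaxopetuilu/: /t/ is a voiceless obstruent between vowels /o/ and /a/, so it voices to [d]. /p/ is a voiceless obstruent between vowels /o/ and /e/, so it voices to [b]. /t/ is a voiceless obstruent between vowels /e/ and /u/, so it voices to [d]. → [godaaxobeduilu].
/eupiifeitoi/: /p/ is a voiceless obstruent between vowels /u/ and /i/, so it voices to [b]. /f/ is a voiceless obstruent between vowels /i/ and /e/, so it voices to [v]. /t/ is a voiceless obstruent between vowels /i/ and /o/, so it voices to [d]. → [eubiiveidoi].
/rapmivedubja/: the rule's environment is not met; surfaces unchanged as [rapmivedubja].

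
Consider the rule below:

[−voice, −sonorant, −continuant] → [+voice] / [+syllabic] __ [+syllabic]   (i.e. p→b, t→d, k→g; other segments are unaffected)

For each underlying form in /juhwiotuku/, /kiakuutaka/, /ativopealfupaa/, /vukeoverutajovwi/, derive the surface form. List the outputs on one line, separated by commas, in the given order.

/juhwiotuku/: /t/ is a voiceless stop between vowels /o/ and /u/, so it voices to [d]. /k/ is a voiceless stop between vowels /u/ and /u/, so it voices to [g]. → [juhwiodugu].
/kiakuutaka/: /k/ is a voiceless stop between vowels /a/ and /u/, so it voices to [g]. /t/ is a voiceless stop between vowels /u/ and /a/, so it voices to [d]. /k/ is a voiceless stop between vowels /a/ and /a/, so it voices to [g]. → [kiaguudaga].
/ativopealfupaa/: /t/ is a voiceless stop between vowels /a/ and /i/, so it voices to [d]. /p/ is a voiceless stop between vowels /o/ and /e/, so it voices to [b]. /p/ is a voiceless stop between vowels /u/ and /a/, so it voices to [b]. → [adivobealfubaa].
/vukeoverutajovwi/: /k/ is a voiceless stop between vowels /u/ and /e/, so it voices to [g]. /t/ is a voiceless stop between vowels /u/ and /a/, so it voices to [d]. → [vugeoverudajovwi].

juhwiodugu, kiaguudaga, adivobealfubaa, vugeoverudajovwi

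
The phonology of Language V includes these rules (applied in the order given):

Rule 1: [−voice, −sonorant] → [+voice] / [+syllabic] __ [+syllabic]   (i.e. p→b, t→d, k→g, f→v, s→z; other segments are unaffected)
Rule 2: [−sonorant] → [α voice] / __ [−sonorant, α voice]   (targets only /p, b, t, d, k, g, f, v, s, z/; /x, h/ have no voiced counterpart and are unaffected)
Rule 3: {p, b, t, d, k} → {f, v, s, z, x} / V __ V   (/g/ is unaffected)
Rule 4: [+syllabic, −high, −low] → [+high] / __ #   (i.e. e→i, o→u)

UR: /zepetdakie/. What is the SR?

Rule 1 (intervocalic voicing): /p/ is a voiceless obstruent between vowels /e/ and /e/, so it voices to [b]. /k/ is a voiceless obstruent between vowels /a/ and /i/, so it voices to [g]. /zepetdakie/ → zebetdagie.
Rule 2 (regressive voicing assimilation): /t/ precedes the voiced obstruent /d/, so it voices to [d] by assimilation. /zebetdagie/ → zebeddagie.
Rule 3 (intervocalic spirantization): /b/ is a stop between vowels /e/ and /e/, so it spirantizes to the fricative [v]. /zebeddagie/ → zeveddagie.
Rule 4 (final vowel raising): /e/ is a mid vowel in word-final position, so it raises to [i]. /zeveddagie/ → zeveddagii.

zeveddagii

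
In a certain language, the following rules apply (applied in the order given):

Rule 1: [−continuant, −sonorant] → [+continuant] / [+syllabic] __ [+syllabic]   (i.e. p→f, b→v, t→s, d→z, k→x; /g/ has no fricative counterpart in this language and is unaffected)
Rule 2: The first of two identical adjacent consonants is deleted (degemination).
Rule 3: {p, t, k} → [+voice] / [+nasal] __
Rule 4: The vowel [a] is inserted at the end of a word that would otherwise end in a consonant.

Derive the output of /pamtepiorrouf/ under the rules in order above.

Rule 1 (intervocalic spirantization): /p/ is a stop between vowels /e/ and /i/, so it spirantizes to the fricative [f]. /pamtepiorrouf/ → pamtefiorrouf.
Rule 2 (degemination): /rr/ is a geminate; the first /r/ deletes. /pamtefiorrouf/ → pamtefiorouf.
Rule 3 (post-nasal voicing): /t/ is a voiceless stop immediately after the nasal /m/, so it voices to [d]. /pamtefiorouf/ → pamdefiorouf.
Rule 4 (final a-epenthesis): the form ends in the consonant /f/, so [a] is inserted word-finally. /pamdefiorouf/ → pamdefioroufa.

pamdefioroufa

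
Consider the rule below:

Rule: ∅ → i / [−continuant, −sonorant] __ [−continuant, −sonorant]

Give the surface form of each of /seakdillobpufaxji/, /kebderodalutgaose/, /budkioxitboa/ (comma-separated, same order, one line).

/seakdillobpufaxji/: /k/ and /d/ form a stop–stop cluster, so [i] is inserted between them. /b/ and /p/ form a stop–stop cluster, so [i] is inserted between them. → [seakidillobipufaxji].
/kebderodalutgaose/: /b/ and /d/ form a stop–stop cluster, so [i] is inserted between them. /t/ and /g/ form a stop–stop cluster, so [i] is inserted between them. → [kebiderodalutigaose].
/budkioxitboa/: /d/ and /k/ form a stop–stop cluster, so [i] is inserted between them. /t/ and /b/ form a stop–stop cluster, so [i] is inserted between them. → [budikioxitiboa].

seakidillobipufaxji, kebiderodalutigaose, budikioxitiboa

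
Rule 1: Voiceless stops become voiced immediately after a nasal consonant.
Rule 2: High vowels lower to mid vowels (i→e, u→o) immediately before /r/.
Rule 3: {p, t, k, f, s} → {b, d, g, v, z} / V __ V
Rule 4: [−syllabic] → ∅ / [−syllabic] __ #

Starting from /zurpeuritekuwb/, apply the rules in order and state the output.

Rule 1 (post-nasal voicing): no segment meets the environment; /zurpeuritekuwb/ is unchanged.
Rule 2 (pre-rhotic lowering): /u/ is a high vowel immediately before /r/, so it lowers to [o]. /u/ is a high vowel immediately before /r/, so it lowers to [o]. /zurpeuritekuwb/ → zorpeoritekuwb.
Rule 3 (intervocalic voicing): /t/ is a voiceless obstruent between vowels /i/ and /e/, so it voices to [d]. /k/ is a voiceless obstruent between vowels /e/ and /u/, so it voices to [g]. /zorpeoritekuwb/ → zorpeorideguwb.
Rule 4 (final cluster simplification): /b/ is the second consonant of a word-final cluster /wb/, so it deletes. /zorpeorideguwb/ → zorpeorideguw.

zorpeorideguw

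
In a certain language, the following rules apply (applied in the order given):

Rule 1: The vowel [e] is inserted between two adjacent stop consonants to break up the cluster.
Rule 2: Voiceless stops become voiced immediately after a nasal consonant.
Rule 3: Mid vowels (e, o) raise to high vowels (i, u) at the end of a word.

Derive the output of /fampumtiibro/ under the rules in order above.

fambumdiibru

Rule 1 (stop-cluster e-epenthesis): no segment meets the environment; /fampumtiibro/ is unchanged.
Rule 2 (post-nasal voicing): /p/ is a voiceless stop immediately after the nasal /m/, so it voices to [b]. /t/ is a voiceless stop immediately after the nasal /m/, so it voices to [d]. /fampumtiibro/ → fambumdiibro.
Rule 3 (final vowel raising): /o/ is a mid vowel in word-final position, so it raises to [u]. /fambumdiibro/ → fambumdiibru.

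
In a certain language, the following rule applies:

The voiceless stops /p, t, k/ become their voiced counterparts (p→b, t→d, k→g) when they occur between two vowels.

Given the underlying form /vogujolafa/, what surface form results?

No segment of /vogujolafa/ meets the structural description of the rule, so the form surfaces unchanged.

vogujolafa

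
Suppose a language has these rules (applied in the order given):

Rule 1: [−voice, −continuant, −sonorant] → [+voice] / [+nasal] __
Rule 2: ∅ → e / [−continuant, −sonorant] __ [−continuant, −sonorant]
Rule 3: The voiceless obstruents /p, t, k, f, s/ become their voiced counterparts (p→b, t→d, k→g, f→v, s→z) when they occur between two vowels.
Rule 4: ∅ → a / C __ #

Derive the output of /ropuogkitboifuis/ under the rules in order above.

Rule 1 (post-nasal voicing): no segment meets the environment; /ropuogkitboifuis/ is unchanged.
Rule 2 (stop-cluster e-epenthesis): /g/ and /k/ form a stop–stop cluster, so [e] is inserted between them. /t/ and /b/ form a stop–stop cluster, so [e] is inserted between them. /ropuogkitboifuis/ → ropuogekiteboifuis.
Rule 3 (intervocalic voicing): /p/ is a voiceless obstruent between vowels /o/ and /u/, so it voices to [b]. /k/ is a voiceless obstruent between vowels /e/ and /i/, so it voices to [g]. /t/ is a voiceless obstruent between vowels /i/ and /e/, so it voices to [d]. /f/ is a voiceless obstruent between vowels /i/ and /u/, so it voices to [v]. /ropuogekiteboifuis/ → robuogegideboivuis.
Rule 4 (final a-epenthesis): the form ends in the consonant /s/, so [a] is inserted word-finally. /robuogegideboivuis/ → robuogegideboivuisa.

robuogegideboivuisa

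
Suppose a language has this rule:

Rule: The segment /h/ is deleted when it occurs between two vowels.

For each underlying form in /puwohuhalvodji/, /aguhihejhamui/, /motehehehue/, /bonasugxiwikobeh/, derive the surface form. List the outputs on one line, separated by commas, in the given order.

puwoualvodji, aguiejhamui, moteeeue, bonasugxiwikobeh

/puwohuhalvodji/: /h/ occurs between vowels /o/ and /u/, so it deletes. /h/ occurs between vowels /u/ and /a/, so it deletes. → [puwoualvodji].
/aguhihejhamui/: /h/ occurs between vowels /u/ and /i/, so it deletes. /h/ occurs between vowels /i/ and /e/, so it deletes. → [aguiejhamui].
/motehehehue/: /h/ occurs between vowels /e/ and /e/, so it deletes. /h/ occurs between vowels /e/ and /e/, so it deletes. /h/ occurs between vowels /e/ and /u/, so it deletes. → [moteeeue].
/bonasugxiwikobeh/: the rule's environment is not met; surfaces unchanged as [bonasugxiwikobeh].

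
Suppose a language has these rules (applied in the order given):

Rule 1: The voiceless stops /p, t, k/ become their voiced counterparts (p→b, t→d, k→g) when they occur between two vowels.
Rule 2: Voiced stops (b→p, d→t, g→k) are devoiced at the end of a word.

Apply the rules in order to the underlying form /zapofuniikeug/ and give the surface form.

zabofuniigeuk

Rule 1 (intervocalic voicing): /p/ is a voiceless stop between vowels /a/ and /o/, so it voices to [b]. /k/ is a voiceless stop between vowels /i/ and /e/, so it voices to [g]. /zapofuniikeug/ → zabofuniigeug.
Rule 2 (final devoicing): /g/ is a voiced stop in word-final position, so it devoices to [k]. /zabofuniigeug/ → zabofuniigeuk.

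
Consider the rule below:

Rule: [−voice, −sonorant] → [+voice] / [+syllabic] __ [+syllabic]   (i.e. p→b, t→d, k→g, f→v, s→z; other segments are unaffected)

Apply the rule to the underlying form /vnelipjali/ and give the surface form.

vnelipjali

No segment of /vnelipjali/ meets the structural description of the rule, so the form surfaces unchanged.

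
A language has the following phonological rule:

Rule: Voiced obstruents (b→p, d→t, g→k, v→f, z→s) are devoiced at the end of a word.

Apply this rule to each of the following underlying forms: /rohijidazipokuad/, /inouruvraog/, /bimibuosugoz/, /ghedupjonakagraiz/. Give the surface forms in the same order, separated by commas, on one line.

/rohijidazipokuad/: /d/ is a voiced obstruent in word-final position, so it devoices to [t]. → [rohijidazipokuat].
/inouruvraog/: /g/ is a voiced obstruent in word-final position, so it devoices to [k]. → [inouruvraok].
/bimibuosugoz/: /z/ is a voiced obstruent in word-final position, so it devoices to [s]. → [bimibuosugos].
/ghedupjonakagraiz/: /z/ is a voiced obstruent in word-final position, so it devoices to [s]. → [ghedupjonakagrais].

rohijidazipokuat, inouruvraok, bimibuosugos, ghedupjonakagrais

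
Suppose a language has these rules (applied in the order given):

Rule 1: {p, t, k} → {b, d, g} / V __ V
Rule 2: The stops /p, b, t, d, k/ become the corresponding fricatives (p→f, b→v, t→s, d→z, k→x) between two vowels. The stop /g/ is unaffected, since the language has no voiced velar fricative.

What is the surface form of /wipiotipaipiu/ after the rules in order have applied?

Rule 1 (intervocalic voicing): /p/ is a voiceless stop between vowels /i/ and /i/, so it voices to [b]. /t/ is a voiceless stop between vowels /o/ and /i/, so it voices to [d]. /p/ is a voiceless stop between vowels /i/ and /a/, so it voices to [b]. /p/ is a voiceless stop between vowels /i/ and /i/, so it voices to [b]. /wipiotipaipiu/ → wibiodibaibiu.
Rule 2 (intervocalic spirantization): /b/ is a stop between vowels /i/ and /i/, so it spirantizes to the fricative [v]. /d/ is a stop between vowels /o/ and /i/, so it spirantizes to the fricative [z]. /b/ is a stop between vowels /i/ and /a/, so it spirantizes to the fricative [v]. /b/ is a stop between vowels /i/ and /i/, so it spirantizes to the fricative [v]. /wibiodibaibiu/ → wiviozivaiviu.

wiviozivaiviu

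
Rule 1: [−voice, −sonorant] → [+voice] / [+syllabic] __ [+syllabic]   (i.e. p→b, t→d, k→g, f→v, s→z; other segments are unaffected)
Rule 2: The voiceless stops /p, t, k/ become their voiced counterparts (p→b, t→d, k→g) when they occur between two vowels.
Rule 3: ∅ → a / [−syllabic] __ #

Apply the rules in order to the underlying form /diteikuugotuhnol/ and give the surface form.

dideiguugoduhnola

Rule 1 (intervocalic voicing): /t/ is a voiceless obstruent between vowels /i/ and /e/, so it voices to [d]. /k/ is a voiceless obstruent between vowels /i/ and /u/, so it voices to [g]. /t/ is a voiceless obstruent between vowels /o/ and /u/, so it voices to [d]. /diteikuugotuhnol/ → dideiguugoduhnol.
Rule 2 (intervocalic voicing): no segment meets the environment; /dideiguugoduhnol/ is unchanged.
Rule 3 (final a-epenthesis): the form ends in the consonant /l/, so [a] is inserted word-finally. /dideiguugoduhnol/ → dideiguugoduhnola.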